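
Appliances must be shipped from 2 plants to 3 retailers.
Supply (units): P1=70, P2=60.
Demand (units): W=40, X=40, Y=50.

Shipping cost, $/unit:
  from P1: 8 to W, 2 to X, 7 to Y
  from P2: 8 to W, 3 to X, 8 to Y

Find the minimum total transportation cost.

A cheapest plan:
  P1–X: 40 × $2 = $80
  P1–Y: 30 × $7 = $210
  P2–W: 40 × $8 = $320
  P2–Y: 20 × $8 = $160
Total = 80 + 210 + 320 + 160 = $770.
(Supply check: P1 ships 70; P2 ships 60.)

770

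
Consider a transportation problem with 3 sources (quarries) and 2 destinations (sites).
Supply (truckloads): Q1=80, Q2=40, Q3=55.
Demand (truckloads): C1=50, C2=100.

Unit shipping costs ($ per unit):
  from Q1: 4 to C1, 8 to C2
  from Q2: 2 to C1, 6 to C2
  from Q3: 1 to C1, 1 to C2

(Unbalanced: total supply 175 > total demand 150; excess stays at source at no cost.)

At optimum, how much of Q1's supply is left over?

25

Minimum-cost shipments:
  Q1→C1: 10 × $4 = $40
  Q1→C2: 45 × $8 = $360
  Q2→C1: 40 × $2 = $80
  Q3→C2: 55 × $1 = $55
Total cost = $535.
Q1 ships 55 of its 80, leaving 25.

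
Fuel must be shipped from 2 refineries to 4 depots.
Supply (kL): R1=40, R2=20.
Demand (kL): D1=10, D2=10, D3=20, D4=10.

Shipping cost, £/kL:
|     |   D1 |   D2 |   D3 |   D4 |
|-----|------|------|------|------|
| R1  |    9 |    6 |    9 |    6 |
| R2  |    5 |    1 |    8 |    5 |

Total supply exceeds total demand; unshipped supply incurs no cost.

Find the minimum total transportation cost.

A cheapest plan:
  R1->D3: 20 × £9 = £180
  R1->D4: 10 × £6 = £60
  R2->D1: 10 × £5 = £50
  R2->D2: 10 × £1 = £10
Total = 180 + 60 + 50 + 10 = £300.

300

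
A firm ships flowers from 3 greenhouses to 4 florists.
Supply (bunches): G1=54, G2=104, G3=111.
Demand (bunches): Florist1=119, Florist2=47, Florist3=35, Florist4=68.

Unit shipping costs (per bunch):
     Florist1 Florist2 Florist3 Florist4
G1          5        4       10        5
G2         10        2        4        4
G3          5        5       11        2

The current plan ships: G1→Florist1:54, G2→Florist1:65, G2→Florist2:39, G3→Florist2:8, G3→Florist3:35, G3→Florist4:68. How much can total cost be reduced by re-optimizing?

550

Current plan cost = 54·5 + 65·10 + 39·2 + 8·5 + 35·11 + 68·2 = 1559.
Optimal plan:
  G1–Florist1: 54 × 5 = 270
  G2–Florist2: 47 × 2 = 94
  G2–Florist3: 35 × 4 = 140
  G2–Florist4: 22 × 4 = 88
  G3–Florist1: 65 × 5 = 325
  G3–Florist4: 46 × 2 = 92
Optimal cost = 1009.
Saving = 1559 − 1009 = 550.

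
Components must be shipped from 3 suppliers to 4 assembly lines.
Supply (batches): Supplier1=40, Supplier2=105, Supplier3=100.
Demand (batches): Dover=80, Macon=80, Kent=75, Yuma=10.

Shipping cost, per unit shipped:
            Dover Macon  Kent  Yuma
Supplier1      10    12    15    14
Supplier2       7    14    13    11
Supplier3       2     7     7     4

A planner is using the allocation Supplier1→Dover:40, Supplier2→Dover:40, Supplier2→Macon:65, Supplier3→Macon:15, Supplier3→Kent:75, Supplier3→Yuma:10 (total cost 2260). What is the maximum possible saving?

Current plan cost = 40·10 + 40·7 + 65·14 + 15·7 + 75·7 + 10·4 = 2260.
Optimal plan:
  Supplier1→Macon: 40 × 12 = 480
  Supplier2→Dover: 80 × 7 = 560
  Supplier2→Kent: 25 × 13 = 325
  Supplier3→Macon: 40 × 7 = 280
  Supplier3→Kent: 50 × 7 = 350
  Supplier3→Yuma: 10 × 4 = 40
Optimal cost = 2035.
Saving = 2260 − 2035 = 225.

225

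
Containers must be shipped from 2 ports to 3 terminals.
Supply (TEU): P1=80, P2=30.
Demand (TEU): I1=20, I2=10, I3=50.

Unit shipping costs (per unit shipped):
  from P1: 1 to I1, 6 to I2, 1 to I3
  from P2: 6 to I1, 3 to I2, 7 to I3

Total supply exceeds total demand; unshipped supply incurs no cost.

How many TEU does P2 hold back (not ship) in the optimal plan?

Minimum-cost shipments:
  P1→I1: 20 × 1 = 20
  P1→I3: 50 × 1 = 50
  P2→I2: 10 × 3 = 30
Total cost = 100.
P2 ships 10 of its 30, leaving 20.

20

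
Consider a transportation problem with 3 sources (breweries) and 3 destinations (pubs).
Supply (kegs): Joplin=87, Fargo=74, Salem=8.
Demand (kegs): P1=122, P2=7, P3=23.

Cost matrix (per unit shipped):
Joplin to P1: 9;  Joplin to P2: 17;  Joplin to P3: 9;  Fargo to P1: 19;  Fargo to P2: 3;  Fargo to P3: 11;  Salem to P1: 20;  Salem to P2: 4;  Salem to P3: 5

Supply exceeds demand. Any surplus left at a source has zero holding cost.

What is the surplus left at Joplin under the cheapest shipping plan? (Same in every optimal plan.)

Minimum-cost shipments:
  Joplin→P1: 87 × 9 = 783
  Fargo→P1: 35 × 19 = 665
  Fargo→P2: 7 × 3 = 21
  Fargo→P3: 15 × 11 = 165
  Salem→P3: 8 × 5 = 40
Total cost = 1674.
Joplin ships 87 of its 87, leaving 0.

0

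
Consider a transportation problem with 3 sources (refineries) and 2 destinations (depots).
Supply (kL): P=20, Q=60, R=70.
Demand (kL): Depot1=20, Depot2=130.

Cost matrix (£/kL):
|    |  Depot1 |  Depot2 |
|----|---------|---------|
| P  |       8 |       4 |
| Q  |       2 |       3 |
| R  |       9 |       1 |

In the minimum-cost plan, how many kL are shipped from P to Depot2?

20

Optimal shipments:
  P–Depot2: 20 × £4 = £80
  Q–Depot1: 20 × £2 = £40
  Q–Depot2: 40 × £3 = £120
  R–Depot2: 70 × £1 = £70
Total cost = £310.
So P→Depot2 carries 20 kL.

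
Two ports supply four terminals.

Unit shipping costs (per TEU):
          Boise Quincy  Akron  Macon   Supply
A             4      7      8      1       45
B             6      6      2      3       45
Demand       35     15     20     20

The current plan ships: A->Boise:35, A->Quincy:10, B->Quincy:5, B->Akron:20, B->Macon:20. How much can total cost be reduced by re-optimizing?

30

Current plan cost = 35·4 + 10·7 + 5·6 + 20·2 + 20·3 = 340.
Optimal plan:
  A to Boise: 35 × 4 = 140
  A to Macon: 10 × 1 = 10
  B to Quincy: 15 × 6 = 90
  B to Akron: 20 × 2 = 40
  B to Macon: 10 × 3 = 30
Optimal cost = 310.
Saving = 340 − 310 = 30.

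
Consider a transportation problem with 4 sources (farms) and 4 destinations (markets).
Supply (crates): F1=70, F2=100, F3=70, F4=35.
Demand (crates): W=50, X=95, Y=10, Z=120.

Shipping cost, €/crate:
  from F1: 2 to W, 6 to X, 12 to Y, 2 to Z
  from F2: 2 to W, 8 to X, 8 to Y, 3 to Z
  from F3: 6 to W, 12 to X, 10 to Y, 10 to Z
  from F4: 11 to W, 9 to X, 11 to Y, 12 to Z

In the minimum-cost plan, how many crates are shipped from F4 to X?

35

Solving gives:
  F1→X: 50 × €6 = €300
  F1→Z: 20 × €2 = €40
  F2→Z: 100 × €3 = €300
  F3→W: 50 × €6 = €300
  F3→X: 10 × €12 = €120
  F3→Y: 10 × €10 = €100
  F4→X: 35 × €9 = €315
Total cost = €1475.
So F4→X carries 35 crates.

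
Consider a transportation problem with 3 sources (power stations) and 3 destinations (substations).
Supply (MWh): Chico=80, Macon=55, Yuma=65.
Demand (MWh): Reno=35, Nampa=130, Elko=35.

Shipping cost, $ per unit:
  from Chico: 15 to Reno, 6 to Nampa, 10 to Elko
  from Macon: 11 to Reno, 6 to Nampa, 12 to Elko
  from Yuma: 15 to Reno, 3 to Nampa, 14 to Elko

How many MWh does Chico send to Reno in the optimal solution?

Solving gives:
  Chico→Nampa: 45 MWh
  Chico→Elko: 35 MWh
  Macon→Reno: 35 MWh
  Macon→Nampa: 20 MWh
  Yuma→Nampa: 65 MWh
Total cost = $1320.
The route Chico→Reno is not used.

0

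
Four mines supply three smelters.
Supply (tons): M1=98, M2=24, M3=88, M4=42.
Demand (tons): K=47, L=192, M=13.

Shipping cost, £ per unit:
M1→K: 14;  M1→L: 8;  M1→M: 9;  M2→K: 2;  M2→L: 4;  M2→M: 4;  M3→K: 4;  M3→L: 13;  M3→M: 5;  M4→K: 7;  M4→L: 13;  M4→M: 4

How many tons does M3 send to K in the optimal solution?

The minimum-cost plan:
  M1–L: 98 tons
  M2–L: 24 tons
  M3–K: 47 tons
  M3–L: 41 tons
  M4–L: 29 tons
  M4–M: 13 tons
Total cost = £2030.
So M3→K carries 47 tons.

47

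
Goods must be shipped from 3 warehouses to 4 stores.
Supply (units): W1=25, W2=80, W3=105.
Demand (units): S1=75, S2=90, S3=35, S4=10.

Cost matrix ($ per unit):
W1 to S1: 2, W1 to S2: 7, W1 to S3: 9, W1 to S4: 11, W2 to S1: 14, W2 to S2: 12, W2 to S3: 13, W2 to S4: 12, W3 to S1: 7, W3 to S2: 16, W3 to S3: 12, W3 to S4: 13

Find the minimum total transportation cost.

An optimal shipping plan:
  W1->S1: 5 × $2 = $10
  W1->S2: 20 × $7 = $140
  W2->S2: 70 × $12 = $840
  W2->S4: 10 × $12 = $120
  W3->S1: 70 × $7 = $490
  W3->S3: 35 × $12 = $420
Total = 10 + 140 + 840 + 120 + 490 + 420 = $2020.
(Supply check: W1 ships 25; W2 ships 80; W3 ships 105.)

2020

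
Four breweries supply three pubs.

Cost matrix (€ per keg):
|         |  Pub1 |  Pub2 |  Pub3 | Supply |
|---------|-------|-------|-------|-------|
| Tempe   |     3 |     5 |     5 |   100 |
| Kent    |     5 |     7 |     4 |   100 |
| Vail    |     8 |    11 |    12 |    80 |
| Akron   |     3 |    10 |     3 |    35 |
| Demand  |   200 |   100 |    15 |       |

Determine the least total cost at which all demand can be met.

1730

An optimal shipping plan:
  Tempe to Pub2: 100 × €5 = €500
  Kent to Pub1: 85 × €5 = €425
  Kent to Pub3: 15 × €4 = €60
  Vail to Pub1: 80 × €8 = €640
  Akron to Pub1: 35 × €3 = €105
Total = 500 + 425 + 60 + 640 + 105 = €1730.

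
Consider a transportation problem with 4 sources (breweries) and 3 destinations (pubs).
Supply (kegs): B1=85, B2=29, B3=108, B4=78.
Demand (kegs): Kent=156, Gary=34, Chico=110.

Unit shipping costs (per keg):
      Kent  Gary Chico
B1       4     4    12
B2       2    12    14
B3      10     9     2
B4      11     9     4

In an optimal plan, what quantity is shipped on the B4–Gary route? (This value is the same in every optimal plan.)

The minimum-cost plan:
  B1 to Kent: 85 × 4 = 340
  B2 to Kent: 29 × 2 = 58
  B3 to Chico: 108 × 2 = 216
  B4 to Kent: 42 × 11 = 462
  B4 to Gary: 34 × 9 = 306
  B4 to Chico: 2 × 4 = 8
Total cost = 1390.
So B4→Gary carries 34 kegs.

34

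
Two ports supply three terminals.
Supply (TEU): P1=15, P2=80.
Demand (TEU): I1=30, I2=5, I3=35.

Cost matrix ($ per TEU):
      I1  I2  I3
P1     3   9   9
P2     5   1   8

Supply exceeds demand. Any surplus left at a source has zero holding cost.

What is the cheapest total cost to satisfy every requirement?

An optimal shipping plan:
  P1–I1: 15 × $3 = $45
  P2–I1: 15 × $5 = $75
  P2–I2: 5 × $1 = $5
  P2–I3: 35 × $8 = $280
Total = 45 + 75 + 5 + 280 = $405.

405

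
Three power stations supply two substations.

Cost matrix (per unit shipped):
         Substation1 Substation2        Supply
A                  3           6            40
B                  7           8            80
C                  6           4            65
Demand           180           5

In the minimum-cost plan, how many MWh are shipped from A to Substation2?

0

Optimal shipments:
  A–Substation1: 40 MWh
  B–Substation1: 80 MWh
  C–Substation1: 60 MWh
  C–Substation2: 5 MWh
Total cost = 1060.
The route A→Substation2 is not used.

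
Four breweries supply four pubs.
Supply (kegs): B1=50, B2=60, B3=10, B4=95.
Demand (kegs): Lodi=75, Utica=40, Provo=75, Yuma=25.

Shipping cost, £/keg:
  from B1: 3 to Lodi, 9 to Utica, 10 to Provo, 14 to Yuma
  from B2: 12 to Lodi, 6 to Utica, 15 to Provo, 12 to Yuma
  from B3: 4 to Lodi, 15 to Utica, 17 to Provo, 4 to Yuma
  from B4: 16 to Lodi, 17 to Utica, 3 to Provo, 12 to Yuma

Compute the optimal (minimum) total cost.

A cheapest plan:
  B1 to Lodi: 50 × £3 = £150
  B2 to Lodi: 15 × £12 = £180
  B2 to Utica: 40 × £6 = £240
  B2 to Yuma: 5 × £12 = £60
  B3 to Lodi: 10 × £4 = £40
  B4 to Provo: 75 × £3 = £225
  B4 to Yuma: 20 × £12 = £240
Total = 150 + 180 + 240 + 60 + 40 + 225 + 240 = £1135.
(Supply check: B1 ships 50; B2 ships 60; B3 ships 10; B4 ships 95.)

1135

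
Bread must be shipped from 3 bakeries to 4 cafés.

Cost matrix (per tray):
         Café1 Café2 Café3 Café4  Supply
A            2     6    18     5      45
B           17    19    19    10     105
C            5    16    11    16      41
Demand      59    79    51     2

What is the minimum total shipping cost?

2380

A cheapest plan:
  A→Café1: 18 × 2 = 36
  A→Café2: 27 × 6 = 162
  B→Café2: 52 × 19 = 988
  B→Café3: 51 × 19 = 969
  B→Café4: 2 × 10 = 20
  C→Café1: 41 × 5 = 205
Total = 36 + 162 + 988 + 969 + 20 + 205 = 2380.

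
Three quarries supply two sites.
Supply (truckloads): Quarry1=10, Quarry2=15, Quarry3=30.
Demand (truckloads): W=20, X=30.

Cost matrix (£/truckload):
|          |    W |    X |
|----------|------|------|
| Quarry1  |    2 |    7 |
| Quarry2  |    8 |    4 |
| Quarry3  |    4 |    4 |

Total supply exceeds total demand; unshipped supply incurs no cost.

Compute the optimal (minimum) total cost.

180

An optimal shipping plan:
  Quarry1–W: 10 × £2 = £20
  Quarry2–X: 10 × £4 = £40
  Quarry3–W: 10 × £4 = £40
  Quarry3–X: 20 × £4 = £80
Total = 20 + 40 + 40 + 80 = £180.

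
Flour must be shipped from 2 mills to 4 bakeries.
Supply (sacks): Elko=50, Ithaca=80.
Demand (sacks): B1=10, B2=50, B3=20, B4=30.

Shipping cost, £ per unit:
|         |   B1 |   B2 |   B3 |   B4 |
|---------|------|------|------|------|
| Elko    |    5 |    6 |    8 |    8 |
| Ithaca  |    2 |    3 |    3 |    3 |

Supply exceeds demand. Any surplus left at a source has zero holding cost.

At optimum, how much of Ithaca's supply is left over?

0

Minimum-cost shipments:
  Elko to B1: 10 × £5 = £50
  Elko to B2: 20 × £6 = £120
  Ithaca to B2: 30 × £3 = £90
  Ithaca to B3: 20 × £3 = £60
  Ithaca to B4: 30 × £3 = £90
Total cost = £410.
Ithaca ships 80 of its 80, leaving 0.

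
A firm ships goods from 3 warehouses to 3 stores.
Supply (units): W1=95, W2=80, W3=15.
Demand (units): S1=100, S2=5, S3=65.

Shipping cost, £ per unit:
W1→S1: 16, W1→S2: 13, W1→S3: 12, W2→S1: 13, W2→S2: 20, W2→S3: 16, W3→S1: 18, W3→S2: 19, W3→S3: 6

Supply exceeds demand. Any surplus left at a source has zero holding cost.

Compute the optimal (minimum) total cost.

2115

One minimum-cost allocation:
  W1 to S1: 20 units
  W1 to S2: 5 units
  W1 to S3: 50 units
  W2 to S1: 80 units
  W3 to S3: 15 units
Total cost = £2115.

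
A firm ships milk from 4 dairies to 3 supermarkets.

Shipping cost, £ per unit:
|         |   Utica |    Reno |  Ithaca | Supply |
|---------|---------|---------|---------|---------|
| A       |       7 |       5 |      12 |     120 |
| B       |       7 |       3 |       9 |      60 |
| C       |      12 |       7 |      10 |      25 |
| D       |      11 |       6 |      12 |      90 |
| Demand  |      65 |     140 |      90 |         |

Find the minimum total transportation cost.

Optimal allocation:
  A to Utica: 65 × £7 = £455
  A to Reno: 55 × £5 = £275
  B to Ithaca: 60 × £9 = £540
  C to Ithaca: 25 × £10 = £250
  D to Reno: 85 × £6 = £510
  D to Ithaca: 5 × £12 = £60
Total = 455 + 275 + 540 + 250 + 510 + 60 = £2090.

2090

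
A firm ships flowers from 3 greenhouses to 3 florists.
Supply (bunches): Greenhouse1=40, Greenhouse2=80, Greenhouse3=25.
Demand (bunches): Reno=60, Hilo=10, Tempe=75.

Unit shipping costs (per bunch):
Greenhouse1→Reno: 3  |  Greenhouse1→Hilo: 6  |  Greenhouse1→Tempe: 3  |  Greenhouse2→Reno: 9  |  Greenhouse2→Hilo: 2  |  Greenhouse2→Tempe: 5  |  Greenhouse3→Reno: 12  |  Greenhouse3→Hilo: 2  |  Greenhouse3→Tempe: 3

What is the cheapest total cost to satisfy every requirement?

645

A cheapest plan:
  Greenhouse1–Reno: 40 × 3 = 120
  Greenhouse2–Reno: 20 × 9 = 180
  Greenhouse2–Hilo: 10 × 2 = 20
  Greenhouse2–Tempe: 50 × 5 = 250
  Greenhouse3–Tempe: 25 × 3 = 75
Total = 120 + 180 + 20 + 250 + 75 = 645.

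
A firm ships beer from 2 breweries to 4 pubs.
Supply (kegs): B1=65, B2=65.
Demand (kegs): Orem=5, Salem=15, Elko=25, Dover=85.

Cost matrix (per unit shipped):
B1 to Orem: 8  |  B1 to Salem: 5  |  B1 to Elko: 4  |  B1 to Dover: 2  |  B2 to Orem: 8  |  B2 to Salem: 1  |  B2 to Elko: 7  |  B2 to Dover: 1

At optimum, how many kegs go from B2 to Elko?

0

The minimum-cost plan:
  B1 to Orem: 5 kegs
  B1 to Elko: 25 kegs
  B1 to Dover: 35 kegs
  B2 to Salem: 15 kegs
  B2 to Dover: 50 kegs
Total cost = 275.
The route B2→Elko is not used.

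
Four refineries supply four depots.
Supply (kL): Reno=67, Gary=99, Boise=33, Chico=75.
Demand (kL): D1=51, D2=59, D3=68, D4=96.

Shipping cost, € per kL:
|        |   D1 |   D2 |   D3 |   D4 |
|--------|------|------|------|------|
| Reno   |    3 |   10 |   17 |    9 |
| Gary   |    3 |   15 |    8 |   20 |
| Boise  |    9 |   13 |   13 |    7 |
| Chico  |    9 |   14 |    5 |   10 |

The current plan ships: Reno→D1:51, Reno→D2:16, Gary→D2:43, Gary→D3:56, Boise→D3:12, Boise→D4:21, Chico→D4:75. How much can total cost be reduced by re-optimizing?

379

Current plan cost = 51·3 + 16·10 + 43·15 + 56·8 + 12·13 + 21·7 + 75·10 = €2459.
Optimal plan:
  Reno->D2: 59 kL
  Reno->D4: 8 kL
  Gary->D1: 51 kL
  Gary->D3: 48 kL
  Boise->D4: 33 kL
  Chico->D3: 20 kL
  Chico->D4: 55 kL
Optimal cost = €2080.
Saving = 2459 − 2080 = €379.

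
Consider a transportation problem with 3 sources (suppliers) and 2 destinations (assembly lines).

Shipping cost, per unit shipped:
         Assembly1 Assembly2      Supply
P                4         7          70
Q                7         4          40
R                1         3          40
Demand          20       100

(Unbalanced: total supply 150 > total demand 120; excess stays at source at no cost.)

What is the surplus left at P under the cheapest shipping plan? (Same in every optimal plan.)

An optimal plan:
  P→Assembly1: 20 × 4 = 80
  P→Assembly2: 20 × 7 = 140
  Q→Assembly2: 40 × 4 = 160
  R→Assembly2: 40 × 3 = 120
Total cost = 500.
P ships 40 of its 70, leaving 30.

30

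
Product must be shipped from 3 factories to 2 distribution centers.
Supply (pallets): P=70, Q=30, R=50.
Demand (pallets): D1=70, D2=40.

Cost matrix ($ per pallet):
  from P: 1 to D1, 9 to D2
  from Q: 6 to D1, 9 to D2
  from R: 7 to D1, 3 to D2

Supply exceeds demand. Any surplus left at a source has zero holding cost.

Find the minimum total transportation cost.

190

A cheapest plan:
  P->D1: 70 pallets
  R->D2: 40 pallets
Total cost = $190.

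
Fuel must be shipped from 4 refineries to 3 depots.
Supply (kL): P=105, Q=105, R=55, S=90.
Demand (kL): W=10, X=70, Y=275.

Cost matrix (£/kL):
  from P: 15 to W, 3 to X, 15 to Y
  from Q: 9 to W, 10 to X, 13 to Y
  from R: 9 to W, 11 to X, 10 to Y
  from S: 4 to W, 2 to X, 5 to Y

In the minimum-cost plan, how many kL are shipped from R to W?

Optimal shipments:
  P->X: 70 × £3 = £210
  P->Y: 35 × £15 = £525
  Q->W: 10 × £9 = £90
  Q->Y: 95 × £13 = £1235
  R->Y: 55 × £10 = £550
  S->Y: 90 × £5 = £450
Total cost = £3060.
The route R→W is not used.

0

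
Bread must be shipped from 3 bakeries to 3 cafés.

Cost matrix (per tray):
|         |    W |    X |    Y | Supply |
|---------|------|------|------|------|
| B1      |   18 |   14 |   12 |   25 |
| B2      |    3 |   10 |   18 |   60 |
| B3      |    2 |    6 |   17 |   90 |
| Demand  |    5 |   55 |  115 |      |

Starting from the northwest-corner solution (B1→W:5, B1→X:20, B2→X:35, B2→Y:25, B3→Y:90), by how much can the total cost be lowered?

470

Current plan cost = 5·18 + 20·14 + 35·10 + 25·18 + 90·17 = 2700.
Optimal plan:
  B1–Y: 25 × 12 = 300
  B2–Y: 60 × 18 = 1080
  B3–W: 5 × 2 = 10
  B3–X: 55 × 6 = 330
  B3–Y: 30 × 17 = 510
Optimal cost = 2230.
Saving = 2700 − 2230 = 470.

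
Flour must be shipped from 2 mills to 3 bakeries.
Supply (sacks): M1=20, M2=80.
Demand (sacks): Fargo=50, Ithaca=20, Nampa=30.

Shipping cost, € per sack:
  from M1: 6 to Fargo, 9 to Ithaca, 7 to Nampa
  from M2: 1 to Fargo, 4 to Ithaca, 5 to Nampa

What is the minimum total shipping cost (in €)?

320

Optimal allocation:
  M1->Nampa: 20 sacks
  M2->Fargo: 50 sacks
  M2->Ithaca: 20 sacks
  M2->Nampa: 10 sacks
Total cost = €320.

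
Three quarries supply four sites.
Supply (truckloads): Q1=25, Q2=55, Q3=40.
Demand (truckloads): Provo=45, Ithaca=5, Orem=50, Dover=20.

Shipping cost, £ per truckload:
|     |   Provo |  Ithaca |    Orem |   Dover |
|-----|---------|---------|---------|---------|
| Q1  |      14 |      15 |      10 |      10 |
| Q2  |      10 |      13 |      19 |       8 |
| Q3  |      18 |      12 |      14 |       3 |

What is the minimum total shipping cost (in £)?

An optimal shipping plan:
  Q1->Orem: 25 × £10 = £250
  Q2->Provo: 45 × £10 = £450
  Q2->Ithaca: 5 × £13 = £65
  Q2->Orem: 5 × £19 = £95
  Q3->Orem: 20 × £14 = £280
  Q3->Dover: 20 × £3 = £60
Total = 250 + 450 + 65 + 95 + 280 + 60 = £1200.

1200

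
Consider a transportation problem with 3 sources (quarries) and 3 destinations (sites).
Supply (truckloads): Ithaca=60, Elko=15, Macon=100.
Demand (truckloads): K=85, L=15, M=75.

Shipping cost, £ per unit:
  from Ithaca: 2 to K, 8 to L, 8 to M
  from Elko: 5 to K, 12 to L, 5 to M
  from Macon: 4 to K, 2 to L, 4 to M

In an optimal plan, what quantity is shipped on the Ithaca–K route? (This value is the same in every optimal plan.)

Optimal shipments:
  Ithaca→K: 60 × £2 = £120
  Elko→M: 15 × £5 = £75
  Macon→K: 25 × £4 = £100
  Macon→L: 15 × £2 = £30
  Macon→M: 60 × £4 = £240
Total cost = £565.
So Ithaca→K carries 60 truckloads.

60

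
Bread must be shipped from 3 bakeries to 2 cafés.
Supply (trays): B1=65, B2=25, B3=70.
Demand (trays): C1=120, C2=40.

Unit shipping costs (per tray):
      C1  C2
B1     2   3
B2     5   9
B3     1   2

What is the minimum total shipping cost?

Optimal allocation:
  B1–C1: 25 trays
  B1–C2: 40 trays
  B2–C1: 25 trays
  B3–C1: 70 trays
Total cost = 365.

365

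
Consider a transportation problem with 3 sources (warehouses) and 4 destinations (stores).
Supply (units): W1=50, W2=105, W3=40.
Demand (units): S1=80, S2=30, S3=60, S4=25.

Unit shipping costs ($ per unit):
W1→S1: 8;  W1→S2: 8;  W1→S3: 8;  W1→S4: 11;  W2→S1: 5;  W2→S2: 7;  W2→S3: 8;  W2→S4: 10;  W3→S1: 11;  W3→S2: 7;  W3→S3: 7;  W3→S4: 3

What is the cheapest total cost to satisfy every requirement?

1155

Optimal allocation:
  W1->S2: 5 × $8 = $40
  W1->S3: 45 × $8 = $360
  W2->S1: 80 × $5 = $400
  W2->S2: 25 × $7 = $175
  W3->S3: 15 × $7 = $105
  W3->S4: 25 × $3 = $75
Total = 40 + 360 + 400 + 175 + 105 + 75 = $1155.
(Supply check: W1 ships 50; W2 ships 105; W3 ships 40.)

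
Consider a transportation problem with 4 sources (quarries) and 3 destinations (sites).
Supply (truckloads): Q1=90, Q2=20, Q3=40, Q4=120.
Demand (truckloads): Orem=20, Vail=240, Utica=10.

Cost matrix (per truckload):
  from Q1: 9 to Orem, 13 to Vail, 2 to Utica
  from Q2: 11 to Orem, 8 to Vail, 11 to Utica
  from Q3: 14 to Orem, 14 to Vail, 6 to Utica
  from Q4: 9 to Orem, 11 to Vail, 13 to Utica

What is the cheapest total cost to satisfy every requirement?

3020

Optimal allocation:
  Q1–Orem: 20 truckloads
  Q1–Vail: 60 truckloads
  Q1–Utica: 10 truckloads
  Q2–Vail: 20 truckloads
  Q3–Vail: 40 truckloads
  Q4–Vail: 120 truckloads
Total cost = 3020.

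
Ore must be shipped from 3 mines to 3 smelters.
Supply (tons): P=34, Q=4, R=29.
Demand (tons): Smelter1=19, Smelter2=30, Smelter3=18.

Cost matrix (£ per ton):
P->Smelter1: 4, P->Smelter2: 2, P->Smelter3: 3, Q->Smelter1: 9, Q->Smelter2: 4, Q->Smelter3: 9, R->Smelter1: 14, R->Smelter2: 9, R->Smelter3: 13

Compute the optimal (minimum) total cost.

One minimum-cost allocation:
  P–Smelter1: 16 × £4 = £64
  P–Smelter3: 18 × £3 = £54
  Q–Smelter2: 4 × £4 = £16
  R–Smelter1: 3 × £14 = £42
  R–Smelter2: 26 × £9 = £234
Total = 64 + 54 + 16 + 42 + 234 = £410.

410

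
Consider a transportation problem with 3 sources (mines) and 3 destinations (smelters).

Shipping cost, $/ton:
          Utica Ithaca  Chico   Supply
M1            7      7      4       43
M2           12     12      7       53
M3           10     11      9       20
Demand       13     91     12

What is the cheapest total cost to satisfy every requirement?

1084

One minimum-cost allocation:
  M1–Ithaca: 43 × $7 = $301
  M2–Ithaca: 41 × $12 = $492
  M2–Chico: 12 × $7 = $84
  M3–Utica: 13 × $10 = $130
  M3–Ithaca: 7 × $11 = $77
Total = 301 + 492 + 84 + 130 + 77 = $1084.
(Supply check: M1 ships 43; M2 ships 53; M3 ships 20.)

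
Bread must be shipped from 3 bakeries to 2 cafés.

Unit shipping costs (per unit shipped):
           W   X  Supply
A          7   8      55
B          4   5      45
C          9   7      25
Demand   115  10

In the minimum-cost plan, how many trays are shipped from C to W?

Solving gives:
  A to W: 55 × 7 = 385
  B to W: 45 × 4 = 180
  C to W: 15 × 9 = 135
  C to X: 10 × 7 = 70
Total cost = 770.
So C→W carries 15 trays.

15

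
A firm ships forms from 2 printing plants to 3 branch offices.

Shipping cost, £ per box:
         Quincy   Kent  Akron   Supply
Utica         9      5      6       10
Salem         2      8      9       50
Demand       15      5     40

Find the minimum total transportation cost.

One minimum-cost allocation:
  Utica->Kent: 5 boxes
  Utica->Akron: 5 boxes
  Salem->Quincy: 15 boxes
  Salem->Akron: 35 boxes
Total cost = £400.

400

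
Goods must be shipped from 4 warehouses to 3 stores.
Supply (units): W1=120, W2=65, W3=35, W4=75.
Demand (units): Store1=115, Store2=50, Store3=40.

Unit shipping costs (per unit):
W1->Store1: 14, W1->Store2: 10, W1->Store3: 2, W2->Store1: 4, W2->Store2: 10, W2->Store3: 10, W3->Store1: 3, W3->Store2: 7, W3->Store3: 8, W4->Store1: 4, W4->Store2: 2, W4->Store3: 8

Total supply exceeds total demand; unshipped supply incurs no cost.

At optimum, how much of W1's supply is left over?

An optimal plan:
  W1->Store3: 40 × 2 = 80
  W2->Store1: 65 × 4 = 260
  W3->Store1: 35 × 3 = 105
  W4->Store1: 15 × 4 = 60
  W4->Store2: 50 × 2 = 100
Total cost = 605.
W1 ships 40 of its 120, leaving 80.

80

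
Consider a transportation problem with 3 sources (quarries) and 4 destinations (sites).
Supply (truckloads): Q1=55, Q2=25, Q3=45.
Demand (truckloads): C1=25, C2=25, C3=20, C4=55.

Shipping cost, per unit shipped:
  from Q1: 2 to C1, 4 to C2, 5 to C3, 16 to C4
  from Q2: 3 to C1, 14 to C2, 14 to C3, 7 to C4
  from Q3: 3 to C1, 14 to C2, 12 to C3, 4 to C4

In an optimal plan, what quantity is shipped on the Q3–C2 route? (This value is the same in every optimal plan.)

Optimal shipments:
  Q1–C1: 10 truckloads
  Q1–C2: 25 truckloads
  Q1–C3: 20 truckloads
  Q2–C1: 15 truckloads
  Q2–C4: 10 truckloads
  Q3–C4: 45 truckloads
Total cost = 515.
The route Q3→C2 is not used.

0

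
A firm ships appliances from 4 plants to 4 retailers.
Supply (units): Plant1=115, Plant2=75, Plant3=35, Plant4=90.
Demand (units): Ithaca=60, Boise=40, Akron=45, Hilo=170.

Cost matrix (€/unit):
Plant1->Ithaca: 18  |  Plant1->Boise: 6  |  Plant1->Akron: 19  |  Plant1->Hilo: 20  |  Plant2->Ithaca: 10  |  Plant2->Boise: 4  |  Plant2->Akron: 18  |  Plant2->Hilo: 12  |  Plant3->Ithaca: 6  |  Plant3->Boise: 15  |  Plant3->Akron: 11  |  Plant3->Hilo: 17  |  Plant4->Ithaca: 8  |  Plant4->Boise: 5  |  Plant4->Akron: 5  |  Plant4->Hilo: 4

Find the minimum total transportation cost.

Optimal allocation:
  Plant1–Ithaca: 25 units
  Plant1–Boise: 40 units
  Plant1–Akron: 45 units
  Plant1–Hilo: 5 units
  Plant2–Hilo: 75 units
  Plant3–Ithaca: 35 units
  Plant4–Hilo: 90 units
Total cost = €3115.

3115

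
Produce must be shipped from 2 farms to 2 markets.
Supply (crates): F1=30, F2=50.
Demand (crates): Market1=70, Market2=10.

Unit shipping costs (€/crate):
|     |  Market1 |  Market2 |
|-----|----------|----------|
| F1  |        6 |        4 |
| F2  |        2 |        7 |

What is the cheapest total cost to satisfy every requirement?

A cheapest plan:
  F1->Market1: 20 crates
  F1->Market2: 10 crates
  F2->Market1: 50 crates
Total cost = €260.
(Supply check: F1 ships 30; F2 ships 50.)

260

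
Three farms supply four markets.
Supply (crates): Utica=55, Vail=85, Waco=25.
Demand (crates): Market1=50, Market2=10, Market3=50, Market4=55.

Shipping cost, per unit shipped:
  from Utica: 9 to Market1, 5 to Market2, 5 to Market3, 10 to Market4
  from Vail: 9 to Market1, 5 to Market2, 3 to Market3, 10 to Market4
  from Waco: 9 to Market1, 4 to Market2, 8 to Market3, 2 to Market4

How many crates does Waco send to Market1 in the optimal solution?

Solving gives:
  Utica->Market1: 15 × 9 = 135
  Utica->Market2: 10 × 5 = 50
  Utica->Market4: 30 × 10 = 300
  Vail->Market1: 35 × 9 = 315
  Vail->Market3: 50 × 3 = 150
  Waco->Market4: 25 × 2 = 50
Total cost = 1000.
The route Waco→Market1 is not used.

0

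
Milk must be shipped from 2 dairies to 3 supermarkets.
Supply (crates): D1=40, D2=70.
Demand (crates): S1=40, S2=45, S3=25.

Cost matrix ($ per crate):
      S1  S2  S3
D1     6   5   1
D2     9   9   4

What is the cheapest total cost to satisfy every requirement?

705

A cheapest plan:
  D1 to S2: 40 crates
  D2 to S1: 40 crates
  D2 to S2: 5 crates
  D2 to S3: 25 crates
Total cost = $705.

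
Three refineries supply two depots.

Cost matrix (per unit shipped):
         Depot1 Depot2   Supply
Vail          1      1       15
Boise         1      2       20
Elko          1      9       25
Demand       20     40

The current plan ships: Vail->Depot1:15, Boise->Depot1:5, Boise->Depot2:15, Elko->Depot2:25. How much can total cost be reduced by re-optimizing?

Current plan cost = 15·1 + 5·1 + 15·2 + 25·9 = 275.
Optimal plan:
  Vail–Depot2: 15 × 1 = 15
  Boise–Depot2: 20 × 2 = 40
  Elko–Depot1: 20 × 1 = 20
  Elko–Depot2: 5 × 9 = 45
Optimal cost = 120.
Saving = 275 − 120 = 155.

155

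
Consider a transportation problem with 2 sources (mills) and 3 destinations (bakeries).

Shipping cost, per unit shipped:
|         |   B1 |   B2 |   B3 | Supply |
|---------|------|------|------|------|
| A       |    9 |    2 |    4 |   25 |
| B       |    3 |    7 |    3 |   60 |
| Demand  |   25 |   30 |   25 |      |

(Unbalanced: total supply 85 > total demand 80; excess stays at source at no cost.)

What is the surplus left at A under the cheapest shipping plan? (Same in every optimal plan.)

0

Minimum-cost shipments:
  A–B2: 25 × 2 = 50
  B–B1: 25 × 3 = 75
  B–B2: 5 × 7 = 35
  B–B3: 25 × 3 = 75
Total cost = 235.
A ships 25 of its 25, leaving 0.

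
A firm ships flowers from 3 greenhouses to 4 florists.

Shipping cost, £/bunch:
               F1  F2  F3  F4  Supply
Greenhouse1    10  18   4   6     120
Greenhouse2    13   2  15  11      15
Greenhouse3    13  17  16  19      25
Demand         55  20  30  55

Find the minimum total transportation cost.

An optimal shipping plan:
  Greenhouse1–F1: 35 bunches
  Greenhouse1–F3: 30 bunches
  Greenhouse1–F4: 55 bunches
  Greenhouse2–F2: 15 bunches
  Greenhouse3–F1: 20 bunches
  Greenhouse3–F2: 5 bunches
Total cost = £1175.

1175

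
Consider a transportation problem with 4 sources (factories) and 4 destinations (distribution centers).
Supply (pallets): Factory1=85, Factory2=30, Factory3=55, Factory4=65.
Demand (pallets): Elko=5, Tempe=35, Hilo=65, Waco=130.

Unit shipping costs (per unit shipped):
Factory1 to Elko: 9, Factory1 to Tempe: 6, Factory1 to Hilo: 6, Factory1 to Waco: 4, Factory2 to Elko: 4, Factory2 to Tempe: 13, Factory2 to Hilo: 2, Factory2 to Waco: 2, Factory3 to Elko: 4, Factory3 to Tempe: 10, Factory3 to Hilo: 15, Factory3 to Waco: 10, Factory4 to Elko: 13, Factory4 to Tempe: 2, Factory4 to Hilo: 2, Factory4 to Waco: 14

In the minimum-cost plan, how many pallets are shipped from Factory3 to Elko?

The minimum-cost plan:
  Factory1→Waco: 85 × 4 = 340
  Factory2→Waco: 30 × 2 = 60
  Factory3→Elko: 5 × 4 = 20
  Factory3→Tempe: 35 × 10 = 350
  Factory3→Waco: 15 × 10 = 150
  Factory4→Hilo: 65 × 2 = 130
Total cost = 1050.
So Factory3→Elko carries 5 pallets.

5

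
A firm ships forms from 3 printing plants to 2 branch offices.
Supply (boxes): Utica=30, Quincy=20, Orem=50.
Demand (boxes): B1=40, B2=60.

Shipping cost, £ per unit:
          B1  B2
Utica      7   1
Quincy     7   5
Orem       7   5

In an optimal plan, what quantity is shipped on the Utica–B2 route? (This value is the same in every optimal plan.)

The minimum-cost plan:
  Utica->B2: 30 boxes
  Quincy->B1: 20 boxes
  Orem->B1: 20 boxes
  Orem->B2: 30 boxes
Total cost = £460.
So Utica→B2 carries 30 boxes.

30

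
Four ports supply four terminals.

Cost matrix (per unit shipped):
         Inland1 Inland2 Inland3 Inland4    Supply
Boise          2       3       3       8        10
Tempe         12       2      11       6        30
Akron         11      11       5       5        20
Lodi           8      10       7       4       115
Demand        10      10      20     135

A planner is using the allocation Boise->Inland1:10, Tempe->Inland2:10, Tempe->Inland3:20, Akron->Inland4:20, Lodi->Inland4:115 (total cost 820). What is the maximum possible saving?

Current plan cost = 10·2 + 10·2 + 20·11 + 20·5 + 115·4 = 820.
Optimal plan:
  Boise–Inland1: 10 TEU
  Tempe–Inland2: 10 TEU
  Tempe–Inland4: 20 TEU
  Akron–Inland3: 20 TEU
  Lodi–Inland4: 115 TEU
Optimal cost = 720.
Saving = 820 − 720 = 100.

100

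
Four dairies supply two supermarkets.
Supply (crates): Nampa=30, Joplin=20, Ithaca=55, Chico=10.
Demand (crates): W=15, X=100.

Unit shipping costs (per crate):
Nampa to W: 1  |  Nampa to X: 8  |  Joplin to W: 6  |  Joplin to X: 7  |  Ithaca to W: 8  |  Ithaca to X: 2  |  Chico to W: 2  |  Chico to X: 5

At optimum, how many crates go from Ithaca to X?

55

Solving gives:
  Nampa to W: 15 × 1 = 15
  Nampa to X: 15 × 8 = 120
  Joplin to X: 20 × 7 = 140
  Ithaca to X: 55 × 2 = 110
  Chico to X: 10 × 5 = 50
Total cost = 435.
So Ithaca→X carries 55 crates.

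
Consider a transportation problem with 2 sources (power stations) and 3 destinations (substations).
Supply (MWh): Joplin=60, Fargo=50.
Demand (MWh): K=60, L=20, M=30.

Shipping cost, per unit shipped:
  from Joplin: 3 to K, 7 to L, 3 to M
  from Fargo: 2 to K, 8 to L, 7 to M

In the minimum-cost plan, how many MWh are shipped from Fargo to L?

0

Optimal shipments:
  Joplin->K: 10 × 3 = 30
  Joplin->L: 20 × 7 = 140
  Joplin->M: 30 × 3 = 90
  Fargo->K: 50 × 2 = 100
Total cost = 360.
The route Fargo→L is not used.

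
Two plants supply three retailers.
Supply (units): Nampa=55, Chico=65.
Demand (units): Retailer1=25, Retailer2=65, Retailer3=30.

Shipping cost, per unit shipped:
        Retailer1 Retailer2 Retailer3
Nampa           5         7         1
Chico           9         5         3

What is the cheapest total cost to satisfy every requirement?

A cheapest plan:
  Nampa→Retailer1: 25 × 5 = 125
  Nampa→Retailer3: 30 × 1 = 30
  Chico→Retailer2: 65 × 5 = 325
Total = 125 + 30 + 325 = 480.
(Supply check: Nampa ships 55; Chico ships 65.)

480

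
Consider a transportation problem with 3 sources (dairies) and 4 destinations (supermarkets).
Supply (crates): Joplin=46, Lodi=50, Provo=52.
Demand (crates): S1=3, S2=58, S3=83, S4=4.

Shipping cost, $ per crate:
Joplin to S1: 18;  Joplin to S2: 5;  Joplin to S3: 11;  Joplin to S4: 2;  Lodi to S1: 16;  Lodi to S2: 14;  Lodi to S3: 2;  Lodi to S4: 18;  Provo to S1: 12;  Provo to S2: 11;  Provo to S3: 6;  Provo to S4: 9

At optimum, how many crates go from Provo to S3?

33

Optimal shipments:
  Joplin→S2: 42 crates
  Joplin→S4: 4 crates
  Lodi→S3: 50 crates
  Provo→S1: 3 crates
  Provo→S2: 16 crates
  Provo→S3: 33 crates
Total cost = $728.
So Provo→S3 carries 33 crates.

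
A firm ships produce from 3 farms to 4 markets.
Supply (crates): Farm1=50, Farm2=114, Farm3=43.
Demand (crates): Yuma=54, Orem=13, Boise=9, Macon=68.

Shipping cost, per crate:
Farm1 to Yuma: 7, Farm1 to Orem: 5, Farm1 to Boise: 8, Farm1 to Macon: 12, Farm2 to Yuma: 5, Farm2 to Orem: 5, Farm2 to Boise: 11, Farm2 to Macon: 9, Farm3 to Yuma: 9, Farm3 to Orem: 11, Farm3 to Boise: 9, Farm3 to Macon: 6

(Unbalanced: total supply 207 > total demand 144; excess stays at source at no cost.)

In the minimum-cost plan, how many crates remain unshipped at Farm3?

0

Minimum-cost shipments:
  Farm1->Boise: 9 × 8 = 72
  Farm2->Yuma: 54 × 5 = 270
  Farm2->Orem: 13 × 5 = 65
  Farm2->Macon: 25 × 9 = 225
  Farm3->Macon: 43 × 6 = 258
Total cost = 890.
Farm3 ships 43 of its 43, leaving 0.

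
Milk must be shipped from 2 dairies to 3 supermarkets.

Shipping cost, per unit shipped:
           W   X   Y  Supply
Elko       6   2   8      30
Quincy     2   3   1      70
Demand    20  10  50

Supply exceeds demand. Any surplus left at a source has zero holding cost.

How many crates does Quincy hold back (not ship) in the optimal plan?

An optimal plan:
  Elko->X: 10 × 2 = 20
  Quincy->W: 20 × 2 = 40
  Quincy->Y: 50 × 1 = 50
Total cost = 110.
Quincy ships 70 of its 70, leaving 0.

0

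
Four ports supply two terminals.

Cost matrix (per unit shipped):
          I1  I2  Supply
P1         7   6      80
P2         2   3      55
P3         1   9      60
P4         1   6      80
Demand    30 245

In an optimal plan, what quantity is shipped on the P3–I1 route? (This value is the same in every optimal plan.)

The minimum-cost plan:
  P1->I2: 80 × 6 = 480
  P2->I2: 55 × 3 = 165
  P3->I1: 30 × 1 = 30
  P3->I2: 30 × 9 = 270
  P4->I2: 80 × 6 = 480
Total cost = 1425.
So P3→I1 carries 30 TEU.

30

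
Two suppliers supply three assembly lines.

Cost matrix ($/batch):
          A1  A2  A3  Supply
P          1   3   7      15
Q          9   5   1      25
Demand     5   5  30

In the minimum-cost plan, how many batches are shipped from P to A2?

5

Solving gives:
  P–A1: 5 batches
  P–A2: 5 batches
  P–A3: 5 batches
  Q–A3: 25 batches
Total cost = $80.
So P→A2 carries 5 batches.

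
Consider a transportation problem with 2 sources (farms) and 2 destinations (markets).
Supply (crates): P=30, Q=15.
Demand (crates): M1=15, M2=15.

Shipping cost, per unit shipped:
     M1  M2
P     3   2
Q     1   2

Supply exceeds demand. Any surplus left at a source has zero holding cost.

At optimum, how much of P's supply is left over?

15

An optimal plan:
  P–M2: 15 crates
  Q–M1: 15 crates
Total cost = 45.
P ships 15 of its 30, leaving 15.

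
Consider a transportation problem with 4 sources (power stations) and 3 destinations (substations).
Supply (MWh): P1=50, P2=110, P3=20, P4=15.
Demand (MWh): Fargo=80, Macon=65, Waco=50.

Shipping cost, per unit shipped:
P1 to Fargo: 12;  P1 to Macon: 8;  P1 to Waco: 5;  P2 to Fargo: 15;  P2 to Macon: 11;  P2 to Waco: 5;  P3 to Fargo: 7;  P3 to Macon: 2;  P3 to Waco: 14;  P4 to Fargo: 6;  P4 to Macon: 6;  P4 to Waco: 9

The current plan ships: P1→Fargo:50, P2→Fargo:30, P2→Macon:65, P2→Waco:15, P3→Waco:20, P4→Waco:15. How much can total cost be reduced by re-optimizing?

555

Current plan cost = 50·12 + 30·15 + 65·11 + 15·5 + 20·14 + 15·9 = 2255.
Optimal plan:
  P1→Fargo: 5 × 12 = 60
  P1→Macon: 45 × 8 = 360
  P2→Fargo: 60 × 15 = 900
  P2→Waco: 50 × 5 = 250
  P3→Macon: 20 × 2 = 40
  P4→Fargo: 15 × 6 = 90
Optimal cost = 1700.
Saving = 2255 − 1700 = 555.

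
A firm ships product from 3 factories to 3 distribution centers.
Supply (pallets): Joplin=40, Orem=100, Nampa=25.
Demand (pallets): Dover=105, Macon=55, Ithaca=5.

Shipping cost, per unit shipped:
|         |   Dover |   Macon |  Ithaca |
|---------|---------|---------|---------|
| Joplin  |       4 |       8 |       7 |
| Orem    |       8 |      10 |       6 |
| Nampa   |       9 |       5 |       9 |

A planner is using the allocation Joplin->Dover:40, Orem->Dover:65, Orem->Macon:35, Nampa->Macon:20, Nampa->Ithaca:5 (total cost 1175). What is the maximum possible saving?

40

Current plan cost = 40·4 + 65·8 + 35·10 + 20·5 + 5·9 = 1175.
Optimal plan:
  Joplin→Dover: 40 × 4 = 160
  Orem→Dover: 65 × 8 = 520
  Orem→Macon: 30 × 10 = 300
  Orem→Ithaca: 5 × 6 = 30
  Nampa→Macon: 25 × 5 = 125
Optimal cost = 1135.
Saving = 1175 − 1135 = 40.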